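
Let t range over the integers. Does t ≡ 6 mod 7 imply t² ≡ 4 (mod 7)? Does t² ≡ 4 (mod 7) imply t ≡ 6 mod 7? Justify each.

Both directions fail.

(→) This fails: take t = 6. Then 6 ≡ 6 (mod 7), but 6² = 36 ≡ 1 (mod 7), not 4.

(←) This fails: take t = 2. Then 2² = 4 ≡ 4 (mod 7), yet 2 ≡ 2 (mod 7), not 6.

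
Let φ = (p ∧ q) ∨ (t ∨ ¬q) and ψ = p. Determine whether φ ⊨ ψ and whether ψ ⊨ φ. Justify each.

The forward direction fails; the converse holds.

(→) This fails. Under q = F, p = F, t = F, the left side is true but the right side is false.

(←) Assume the antecedent. If q is true, the antecedent forces (q = T, p = T, t = F) or (q = T, p = T, t = T), and (p ∧ q) ∨ (t ∨ ¬q) holds there. If q is false, (p ∧ q) ∨ (t ∨ ¬q) reduces to true regardless of the other variables. Either way (p ∧ q) ∨ (t ∨ ¬q) holds.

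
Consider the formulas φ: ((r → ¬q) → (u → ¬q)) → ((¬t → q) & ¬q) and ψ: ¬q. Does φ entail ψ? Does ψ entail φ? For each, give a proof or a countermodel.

[⇒] This fails. Under u = T, q = T, t = F, r = F, the left side is true but the right side is false.

[⇐] This fails. Under u = F, q = F, t = F, r = F, the left side is false but the right side is true.

Neither direction holds.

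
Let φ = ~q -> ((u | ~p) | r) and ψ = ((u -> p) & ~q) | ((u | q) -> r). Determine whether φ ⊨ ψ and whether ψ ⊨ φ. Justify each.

Forward direction. This fails. Under p = F, r = F, q = T, u = F, the left side is true but the right side is false.

Converse. This fails. Under p = T, r = F, q = F, u = F, the left side is false but the right side is true.

Neither direction holds.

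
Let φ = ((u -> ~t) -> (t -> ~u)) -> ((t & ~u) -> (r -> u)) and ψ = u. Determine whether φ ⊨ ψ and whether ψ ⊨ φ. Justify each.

(⟸) Assume the antecedent. If u is true, the consequent reduces to true regardless of the other variables. If u is false, the antecedent cannot hold. Either way the consequent holds.

(⟹) This fails. Under u = F, t = F, r = F, the left side is true but the right side is false.

Not equivalent: only (⇐) holds.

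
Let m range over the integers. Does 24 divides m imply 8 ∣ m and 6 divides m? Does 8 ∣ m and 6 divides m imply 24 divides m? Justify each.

(⟸) Suppose 8 ∣ m and 6 ∣ m. Any common multiple of 8 and 6 is a multiple of their lcm; here lcm(8, 6) = 8·6/gcd(8, 6) = 48/2 = 24, so 24 ∣ m.

(⟹) If 24 ∣ m, write m = 24q. Since 24 = 3·8, m = 8·(3q), so 8 ∣ m; and since 24 = 4·6, m = 6·(4q), so 6 ∣ m.

Both directions hold.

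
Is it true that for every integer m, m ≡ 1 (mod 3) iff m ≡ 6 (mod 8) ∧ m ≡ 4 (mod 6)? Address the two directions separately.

(→) This fails: m = 1 gives 1 ≡ 1 (mod 3) but 1 ≡ 1 (mod 8), so the conjunction on the right does not hold.

(←) Conversely, if m ≡ 6 (mod 8) and m ≡ 4 (mod 6), then by the Chinese remainder theorem m ≡ 22 (mod 24). Since 22 ≡ 1 (mod 3) and 3 ∣ 24, we get m ≡ 1 (mod 3).

Only the converse holds.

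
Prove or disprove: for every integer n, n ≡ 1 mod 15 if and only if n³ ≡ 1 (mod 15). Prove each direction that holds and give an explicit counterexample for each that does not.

The biconditional holds.

(⇒) Suppose n ≡ 1 mod 15. Write n = 15j + 1. Then (15j + 1)³ = 3375j³ + 675j² + 45j + 1 = 15(225j³ + 45j² + 3j) + 1, so n³ ≡ 1 (mod 15).

(⇐) Conversely, suppose n³ ≡ 1 (mod 15). The only residue r in {0, …, 14} with r³ ≡ 1 (mod 15) is r = 1, so n ≡ 1 (mod 15).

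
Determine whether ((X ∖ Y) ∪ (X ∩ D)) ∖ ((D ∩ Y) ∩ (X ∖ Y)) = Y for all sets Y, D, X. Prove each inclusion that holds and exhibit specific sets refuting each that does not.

Both inclusions fail.

(⟹) This inclusion fails. Take Y = ∅, D = ∅, X = {1}; then 1 ∈ ((X ∖ Y) ∪ (X ∩ D)) ∖ ((D ∩ Y) ∩ (X ∖ Y)) but 1 ∉ Y.

(⟸) This inclusion fails. Take Y = {1}, D = ∅, X = ∅; then 1 ∈ Y but 1 ∉ ((X ∖ Y) ∪ (X ∩ D)) ∖ ((D ∩ Y) ∩ (X ∖ Y)).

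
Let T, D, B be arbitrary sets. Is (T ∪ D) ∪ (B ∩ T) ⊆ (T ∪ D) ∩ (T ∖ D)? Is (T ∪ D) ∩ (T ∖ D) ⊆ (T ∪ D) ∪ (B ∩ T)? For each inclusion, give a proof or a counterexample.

The sets are not equal: only the reverse inclusion holds.

(⟹) This inclusion fails. Take T = ∅, D = {1}, B = ∅; then 1 ∈ (T ∪ D) ∪ (B ∩ T) but 1 ∉ (T ∪ D) ∩ (T ∖ D).

(⟸) Let x ∈ (T ∪ D) ∩ (T ∖ D). Then either x ∈ T and x ∉ D, B; or x ∈ T ∩ B and x ∉ D. In each case x ∈ (T ∪ D) ∪ (B ∩ T), so (T ∪ D) ∩ (T ∖ D) ⊆ (T ∪ D) ∪ (B ∩ T).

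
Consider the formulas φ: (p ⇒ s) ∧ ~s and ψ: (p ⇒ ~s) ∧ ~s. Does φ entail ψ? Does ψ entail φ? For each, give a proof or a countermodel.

[⇐] This fails. Under p = T, s = F, the left side is false but the right side is true.

[⇒] Assume the antecedent. If p is true, the antecedent cannot hold. If p is false, the antecedent forces (p = F, s = F), and (p ⇒ ~s) ∧ ~s holds there. Either way (p ⇒ ~s) ∧ ~s holds.

Only the forward direction holds.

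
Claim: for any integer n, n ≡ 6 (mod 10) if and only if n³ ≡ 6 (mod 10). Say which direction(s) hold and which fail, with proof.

[⇐] Suppose n³ ≡ 6 (mod 10). The only residue r in {0, …, 9} with r³ ≡ 6 (mod 10) is r = 6, so n ≡ 6 (mod 10).

[⇒] Suppose n ≡ 6 (mod 10). Write n = 10j + 6. Then (10j + 6)³ = 1000j³ + 1800j² + 1080j + 216 = 10(100j³ + 180j² + 108j + 21) + 6, so n³ ≡ 6 (mod 10).

Both directions hold.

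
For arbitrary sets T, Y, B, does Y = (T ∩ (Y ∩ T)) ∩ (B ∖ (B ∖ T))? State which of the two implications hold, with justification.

The sets are not equal: only the reverse inclusion holds.

(⊆) This inclusion fails. Take T = ∅, Y = {1}, B = ∅; then 1 ∈ Y but 1 ∉ (T ∩ (Y ∩ T)) ∩ (B ∖ (B ∖ T)).

(⊇) Let x ∈ (T ∩ (Y ∩ T)) ∩ (B ∖ (B ∖ T)). Then x ∈ T ∩ Y ∩ B, from which x ∈ Y.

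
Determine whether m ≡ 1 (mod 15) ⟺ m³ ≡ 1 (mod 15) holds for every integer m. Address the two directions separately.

(→) Suppose m ≡ 1 (mod 15). Write m = 15j + 1. Then (15j + 1)³ = 3375j³ + 675j² + 45j + 1 = 15(225j³ + 45j² + 3j) + 1, so m³ ≡ 1 (mod 15).

(←) Conversely, suppose m³ ≡ 1 (mod 15). The only residue r in {0, …, 14} with r³ ≡ 1 (mod 15) is r = 1, so m ≡ 1 (mod 15).

Both directions hold; the statement is true.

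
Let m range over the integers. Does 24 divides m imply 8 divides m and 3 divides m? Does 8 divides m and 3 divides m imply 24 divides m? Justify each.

Both directions hold; the statement is true.

(→) If 24 ∣ m, write m = 24q. Since 24 = 3·8, m = 8·(3q), so 8 ∣ m; and since 24 = 8·3, m = 3·(8q), so 3 ∣ m.

(←) Suppose 8 ∣ m and 3 ∣ m. Any common multiple of 8 and 3 is a multiple of their lcm; here gcd(8, 3) = 1, so lcm(8, 3) = 8·3 = 24, so 24 ∣ m.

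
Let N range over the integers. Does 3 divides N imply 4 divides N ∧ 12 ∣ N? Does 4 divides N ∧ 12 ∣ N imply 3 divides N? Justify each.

Only the converse holds.

[⇐] Suppose 4 ∣ N and 12 ∣ N. Any common multiple of 4 and 12 is a multiple of their lcm; here lcm(4, 12) = 4·12/gcd(4, 12) = 48/4 = 12, so 12 ∣ N. Since 3 ∣ 12, it follows that 3 ∣ N.

[⇒] This fails: take N = 3. Certainly 3 ∣ 3, but 4 ∤ 3.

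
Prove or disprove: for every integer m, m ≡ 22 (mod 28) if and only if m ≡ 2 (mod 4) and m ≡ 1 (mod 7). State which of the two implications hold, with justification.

Both directions hold; the statement is true.

(⇒) Suppose m ≡ 22 (mod 28); write m = 28j + 22. Since 4 ∣ 28, reducing mod 4 gives m ≡ 22 ≡ 2 (mod 4); since 7 ∣ 28, reducing mod 7 gives m ≡ 22 ≡ 1 (mod 7).

(⇐) Conversely, if m ≡ 2 (mod 4) and m ≡ 1 (mod 7), then by the Chinese remainder theorem m ≡ 22 (mod 28). This is exactly m ≡ 22 (mod 28).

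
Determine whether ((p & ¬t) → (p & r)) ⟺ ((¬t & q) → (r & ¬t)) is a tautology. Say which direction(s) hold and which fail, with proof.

(⇒) fails and (⇐) fails.

(→) This fails. Under p = F, q = T, t = F, r = F, the left side is true but the right side is false.

(←) This fails. Under p = T, q = F, t = F, r = F, the left side is false but the right side is true.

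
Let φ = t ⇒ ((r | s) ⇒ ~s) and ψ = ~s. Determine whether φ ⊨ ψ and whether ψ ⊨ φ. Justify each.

(⟹) This fails. Under s = T, t = F, r = F, the left side is true but the right side is false.

(⟸) Assume the antecedent. If s is true, the antecedent cannot hold. If s is false, t ⇒ ((r | s) ⇒ ~s) reduces to true regardless of the other variables. Either way t ⇒ ((r | s) ⇒ ~s) holds.

Not equivalent: only (⇐) holds.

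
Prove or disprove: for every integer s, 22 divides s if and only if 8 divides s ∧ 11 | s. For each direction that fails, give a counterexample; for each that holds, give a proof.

Only the reverse direction holds.

(⇐) Suppose 8 ∣ s and 11 ∣ s. Any common multiple of 8 and 11 is a multiple of their lcm; here gcd(8, 11) = 1, so lcm(8, 11) = 8·11 = 88, so 88 ∣ s. Since 22 ∣ 88, it follows that 22 ∣ s.

(⇒) This fails: take s = 22. Certainly 22 ∣ 22, but 8 ∤ 22.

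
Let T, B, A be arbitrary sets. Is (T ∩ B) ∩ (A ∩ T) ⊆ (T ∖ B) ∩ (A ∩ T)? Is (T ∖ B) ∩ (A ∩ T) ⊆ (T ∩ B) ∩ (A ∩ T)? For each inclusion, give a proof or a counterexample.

(⊆) This inclusion fails. Take T = {1}, B = {1}, A = {1}; then 1 ∈ (T ∩ B) ∩ (A ∩ T) but 1 ∉ (T ∖ B) ∩ (A ∩ T).

(⊇) This inclusion fails. Take T = {1}, B = ∅, A = {1}; then 1 ∈ (T ∖ B) ∩ (A ∩ T) but 1 ∉ (T ∩ B) ∩ (A ∩ T).

Neither inclusion holds.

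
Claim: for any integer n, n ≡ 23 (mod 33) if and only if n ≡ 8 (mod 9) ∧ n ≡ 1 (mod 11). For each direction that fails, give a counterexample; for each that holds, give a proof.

The forward direction fails; the converse holds.

(⇐) If n ≡ 8 (mod 9) and n ≡ 1 (mod 11), then by the Chinese remainder theorem n ≡ 89 (mod 99). Since 89 ≡ 23 (mod 33) and 33 ∣ 99, we get n ≡ 23 (mod 33).

(⇒) This fails: n = 56 gives 56 ≡ 23 (mod 33) but 56 ≡ 2 (mod 9), so the conjunction on the right does not hold.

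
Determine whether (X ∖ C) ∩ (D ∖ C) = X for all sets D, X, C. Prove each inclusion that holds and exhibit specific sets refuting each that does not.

The sets are not equal: only the forward inclusion holds.

(⟹) Let x ∈ (X ∖ C) ∩ (D ∖ C). Then x ∈ D ∩ X and x ∉ C, from which x ∈ X.

(⟸) This inclusion fails. Take D = ∅, X = {1}, C = ∅; then 1 ∈ X but 1 ∉ (X ∖ C) ∩ (D ∖ C).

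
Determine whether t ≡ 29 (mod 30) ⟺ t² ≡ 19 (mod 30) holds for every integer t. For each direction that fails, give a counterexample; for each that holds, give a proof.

Neither direction holds.

[⇒] This fails: take t = 29. Then 29 ≡ 29 (mod 30), but 29² = 841 ≡ 1 (mod 30), not 19.

[⇐] This fails: take t = 7. Then 7² = 49 ≡ 19 (mod 30), yet 7 ≡ 7 (mod 30), not 29.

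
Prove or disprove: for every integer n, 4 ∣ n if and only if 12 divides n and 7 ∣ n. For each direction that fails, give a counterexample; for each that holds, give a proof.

Only the reverse direction holds.

(⟸) Suppose 12 ∣ n and 7 ∣ n. Any common multiple of 12 and 7 is a multiple of their lcm; here gcd(12, 7) = 1, so lcm(12, 7) = 12·7 = 84, so 84 ∣ n. Since 4 ∣ 84, it follows that 4 ∣ n.

(⟹) This fails: take n = 4. Certainly 4 ∣ 4, but 12 ∤ 4.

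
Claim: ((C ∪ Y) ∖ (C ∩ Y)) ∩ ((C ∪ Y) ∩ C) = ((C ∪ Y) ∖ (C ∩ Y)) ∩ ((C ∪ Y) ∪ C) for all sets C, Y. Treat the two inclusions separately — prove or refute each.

The sets are not equal: only the forward inclusion holds.

(⟸) This inclusion fails. Take C = ∅, Y = {1}; then 1 ∈ ((C ∪ Y) ∖ (C ∩ Y)) ∩ ((C ∪ Y) ∪ C) but 1 ∉ ((C ∪ Y) ∖ (C ∩ Y)) ∩ ((C ∪ Y) ∩ C).

(⟹) Let x ∈ ((C ∪ Y) ∖ (C ∩ Y)) ∩ ((C ∪ Y) ∩ C). Then x ∈ C and x ∉ Y, from which x ∈ ((C ∪ Y) ∖ (C ∩ Y)) ∩ ((C ∪ Y) ∪ C).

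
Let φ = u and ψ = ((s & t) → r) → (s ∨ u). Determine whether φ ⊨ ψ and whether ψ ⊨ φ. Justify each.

(⟹) Assume the antecedent. If u is true, ((s & t) → r) → (s ∨ u) reduces to true regardless of the other variables. If u is false, the antecedent cannot hold. Either way ((s & t) → r) → (s ∨ u) holds.

(⟸) This fails. Under t = F, s = T, r = F, u = F, the left side is false but the right side is true.

Only the forward direction holds.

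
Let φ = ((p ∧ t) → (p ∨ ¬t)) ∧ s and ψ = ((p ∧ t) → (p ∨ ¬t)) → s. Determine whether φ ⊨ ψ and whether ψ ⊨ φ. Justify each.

Forward direction. Assume the antecedent. If t is true, the antecedent forces (t = T, s = T, p = F) or (t = T, s = T, p = T), and ((p ∧ t) → (p ∨ ¬t)) → s holds there. If t is false, the antecedent forces (t = F, s = T, p = F) or (t = F, s = T, p = T), and ((p ∧ t) → (p ∨ ¬t)) → s holds there. Either way ((p ∧ t) → (p ∨ ¬t)) → s holds.

Converse. Assume the antecedent. If t is true, the antecedent forces (t = T, s = T, p = F) or (t = T, s = T, p = T), and ((p ∧ t) → (p ∨ ¬t)) ∧ s holds there. If t is false, the antecedent forces (t = F, s = T, p = F) or (t = F, s = T, p = T), and ((p ∧ t) → (p ∨ ¬t)) ∧ s holds there. Either way ((p ∧ t) → (p ∨ ¬t)) ∧ s holds.

The biconditional holds.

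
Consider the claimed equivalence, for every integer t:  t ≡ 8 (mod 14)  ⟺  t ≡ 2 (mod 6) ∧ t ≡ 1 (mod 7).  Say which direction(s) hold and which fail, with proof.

(⟹) This fails: t = 36 gives 36 ≡ 8 (mod 14) but 36 ≡ 0 (mod 6), so the conjunction on the right does not hold.

(⟸) Conversely, if t ≡ 2 (mod 6) and t ≡ 1 (mod 7), then by the Chinese remainder theorem t ≡ 8 (mod 42). Since 8 ≡ 8 (mod 14) and 14 ∣ 42, we get t ≡ 8 (mod 14).

(⇒) fails; (⇐) holds.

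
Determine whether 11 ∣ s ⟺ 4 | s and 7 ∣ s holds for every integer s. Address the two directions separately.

(⇒) fails and (⇐) fails.

(→) This fails: take s = 11. Certainly 11 ∣ 11, but 4 ∤ 11.

(←) This fails: take s = 28. Both 4 ∣ 28 and 7 ∣ 28, yet 28 is not a multiple of 11 (since 28 = 2·11 + 6), so 11 ∤ 28.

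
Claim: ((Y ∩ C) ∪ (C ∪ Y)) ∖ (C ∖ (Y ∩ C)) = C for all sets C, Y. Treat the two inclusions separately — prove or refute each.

(⟹) This inclusion fails. Take C = ∅, Y = {1}; then 1 ∈ ((Y ∩ C) ∪ (C ∪ Y)) ∖ (C ∖ (Y ∩ C)) but 1 ∉ C.

(⟸) This inclusion fails. Take C = {1}, Y = ∅; then 1 ∈ C but 1 ∉ ((Y ∩ C) ∪ (C ∪ Y)) ∖ (C ∖ (Y ∩ C)).

Both inclusions fail.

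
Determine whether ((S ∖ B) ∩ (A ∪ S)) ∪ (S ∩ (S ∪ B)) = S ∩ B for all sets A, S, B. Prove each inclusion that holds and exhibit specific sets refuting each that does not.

Forward inclusion. This inclusion fails. Take A = ∅, S = {1}, B = ∅; then 1 ∈ ((S ∖ B) ∩ (A ∪ S)) ∪ (S ∩ (S ∪ B)) but 1 ∉ S ∩ B.

Reverse inclusion. Let x ∈ S ∩ B. Then either x ∈ S ∩ B and x ∉ A; or x ∈ A ∩ S ∩ B. In each case x ∈ ((S ∖ B) ∩ (A ∪ S)) ∪ (S ∩ (S ∪ B)), so S ∩ B ⊆ ((S ∖ B) ∩ (A ∪ S)) ∪ (S ∩ (S ∪ B)).

(⊆) fails; (⊇) holds.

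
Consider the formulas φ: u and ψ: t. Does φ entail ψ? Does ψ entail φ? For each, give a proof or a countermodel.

Neither direction holds.

[⇒] This fails. Under u = T, t = F, the left side is true but the right side is false.

[⇐] This fails. Under u = F, t = T, the left side is false but the right side is true.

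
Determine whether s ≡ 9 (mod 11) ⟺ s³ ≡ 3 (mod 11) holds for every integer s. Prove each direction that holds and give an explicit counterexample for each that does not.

(→) Suppose s ≡ 9 (mod 11). Write s = 11j + 9. Then (11j + 9)³ = 1331j³ + 3267j² + 2673j + 729 = 11(121j³ + 297j² + 243j + 66) + 3, so s³ ≡ 3 (mod 11).

(←) For the converse, argue contrapositively. If s ≢ 9 (mod 11), then s is congruent to one of 0, 1, 2, 3, 4, 5, 6, 7, 8, 10 modulo 11, and these give s³ ≡ 0, 1, 8, 5, 9, 4, 7, 2, 6, 10 respectively — never 3.

The biconditional holds.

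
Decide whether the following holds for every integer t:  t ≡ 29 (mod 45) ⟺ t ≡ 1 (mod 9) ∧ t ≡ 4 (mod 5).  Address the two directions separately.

(⟹) This fails: t = 29 gives 29 ≡ 29 (mod 45) but 29 ≡ 2 (mod 9), so the conjunction on the right does not hold.

(⟸) This fails: t = 19 satisfies both congruences on the right (19 ≡ 1 mod 9 and 19 ≡ 4 mod 5) yet 19 ≡ 19 (mod 45), not 29.

Neither implication holds.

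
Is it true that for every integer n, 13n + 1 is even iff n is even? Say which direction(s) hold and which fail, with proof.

[⇒] This fails: n = 3 gives 13n + 1 = 40, which is even, but 3 is odd, not even.

[⇐] This also fails: n = 6 is even, but 13n + 1 = 79 is odd, not even.

Neither implication holds.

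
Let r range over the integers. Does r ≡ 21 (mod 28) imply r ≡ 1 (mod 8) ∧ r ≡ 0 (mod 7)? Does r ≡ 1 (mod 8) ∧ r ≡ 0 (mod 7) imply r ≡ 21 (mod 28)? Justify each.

(⇒) fails; (⇐) holds.

Forward direction. This fails: r = 21 gives 21 ≡ 21 (mod 28) but 21 ≡ 5 (mod 8), so the conjunction on the right does not hold.

Converse. If r ≡ 1 (mod 8) and r ≡ 0 (mod 7), then by the Chinese remainder theorem r ≡ 49 (mod 56). Since 49 ≡ 21 (mod 28) and 28 ∣ 56, we get r ≡ 21 (mod 28).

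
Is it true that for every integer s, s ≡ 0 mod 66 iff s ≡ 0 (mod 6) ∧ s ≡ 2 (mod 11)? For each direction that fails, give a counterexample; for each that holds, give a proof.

Neither direction holds.

(⟹) This fails: s = 0 gives 0 ≡ 0 (mod 66) but 0 ≡ 0 (mod 11), so the conjunction on the right does not hold.

(⟸) This fails: s = 24 satisfies both congruences on the right (24 ≡ 0 mod 6 and 24 ≡ 2 mod 11) yet 24 ≡ 24 (mod 66), not 0.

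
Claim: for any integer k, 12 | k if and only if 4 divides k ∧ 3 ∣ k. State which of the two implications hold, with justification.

Both directions hold; the statement is true.

[⇒] If 12 ∣ k, write k = 12q. Since 12 = 3·4, k = 4·(3q), so 4 ∣ k; and since 12 = 4·3, k = 3·(4q), so 3 ∣ k.

[⇐] Suppose 4 ∣ k and 3 ∣ k. Any common multiple of 4 and 3 is a multiple of their lcm; here gcd(4, 3) = 1, so lcm(4, 3) = 4·3 = 12, so 12 ∣ k.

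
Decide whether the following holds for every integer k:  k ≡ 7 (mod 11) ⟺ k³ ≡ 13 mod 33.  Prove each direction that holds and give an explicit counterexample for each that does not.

Forward direction. This fails: take k = 18. Then 18 ≡ 7 (mod 11), but 18³ = 5832 ≡ 24 (mod 33), not 13.

Converse. The residues r modulo 33 with r³ ≡ 13 (mod 33) are exactly {7}, and each is ≡ 7 (mod 11).

The forward direction fails; the converse holds.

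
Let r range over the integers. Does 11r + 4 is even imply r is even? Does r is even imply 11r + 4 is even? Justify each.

Both implications hold.

(←) Suppose r is even; write r = 2j. Then 11r + 4 = 11·(2j) + 4 = 2·11j + 4, which is even.

(→) Suppose 11r + 4 is even. Since 11 is odd, 11r and r have the same parity, so 11r + 4 ≡ r + 4 (mod 2). As 4 is even, 11r + 4 is even exactly when r is even. Thus r is even.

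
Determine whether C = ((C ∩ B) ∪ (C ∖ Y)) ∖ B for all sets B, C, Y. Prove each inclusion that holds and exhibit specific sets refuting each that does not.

The sets are not equal: only the reverse inclusion holds.

(⊆) This inclusion fails. Take B = {1}, C = {1}, Y = ∅; then 1 ∈ C but 1 ∉ ((C ∩ B) ∪ (C ∖ Y)) ∖ B.

(⊇) Let x ∈ ((C ∩ B) ∪ (C ∖ Y)) ∖ B. Then x ∈ C and x ∉ B, Y, from which x ∈ C.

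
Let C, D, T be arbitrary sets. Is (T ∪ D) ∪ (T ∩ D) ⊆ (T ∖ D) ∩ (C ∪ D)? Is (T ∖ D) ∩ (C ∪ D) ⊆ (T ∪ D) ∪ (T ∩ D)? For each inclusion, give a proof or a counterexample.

Only the reverse inclusion holds.

(⊇) Let x ∈ (T ∖ D) ∩ (C ∪ D). Then x ∈ C ∩ T and x ∉ D, from which x ∈ (T ∪ D) ∪ (T ∩ D).

(⊆) This inclusion fails. Take C = ∅, D = {1}, T = ∅; then 1 ∈ (T ∪ D) ∪ (T ∩ D) but 1 ∉ (T ∖ D) ∩ (C ∪ D).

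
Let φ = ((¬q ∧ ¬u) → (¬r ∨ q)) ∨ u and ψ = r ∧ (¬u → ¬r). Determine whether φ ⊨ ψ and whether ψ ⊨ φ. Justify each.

Forward direction. This fails. Under q = F, r = F, u = F, the left side is true but the right side is false.

Converse. Assume the antecedent. If q is true, ((¬q ∧ ¬u) → (¬r ∨ q)) ∨ u reduces to true regardless of the other variables. If q is false, the antecedent forces (q = F, r = T, u = T), and ((¬q ∧ ¬u) → (¬r ∨ q)) ∨ u holds there. Either way ((¬q ∧ ¬u) → (¬r ∨ q)) ∨ u holds.

Only the converse holds.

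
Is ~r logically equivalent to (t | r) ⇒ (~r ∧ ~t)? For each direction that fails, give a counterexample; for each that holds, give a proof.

Only the converse holds.

(→) This fails. Under t = T, r = F, the left side is true but the right side is false.

(←) Assume the antecedent. If t is true, the antecedent cannot hold. If t is false, the antecedent forces (t = F, r = F), and ~r holds there. Either way ~r holds.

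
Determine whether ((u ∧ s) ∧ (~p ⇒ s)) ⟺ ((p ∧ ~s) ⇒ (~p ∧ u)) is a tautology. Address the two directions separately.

(⇒) holds; (⇐) fails.

Forward direction. Assume the antecedent. If p is true, the antecedent forces (p = T, s = T, u = T), and (p ∧ ~s) ⇒ (~p ∧ u) holds there. If p is false, (p ∧ ~s) ⇒ (~p ∧ u) reduces to true regardless of the other variables. Either way (p ∧ ~s) ⇒ (~p ∧ u) holds.

Converse. This fails. Under p = F, s = F, u = F, the left side is false but the right side is true.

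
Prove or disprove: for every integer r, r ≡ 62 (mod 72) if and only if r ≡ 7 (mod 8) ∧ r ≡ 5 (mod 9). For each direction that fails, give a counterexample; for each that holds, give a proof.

Neither direction holds.

[⇒] This fails: r = 62 gives 62 ≡ 62 (mod 72) but 62 ≡ 6 (mod 8), so the conjunction on the right does not hold.

[⇐] This fails: r = 23 satisfies both congruences on the right (23 ≡ 7 mod 8 and 23 ≡ 5 mod 9) yet 23 ≡ 23 (mod 72), not 62.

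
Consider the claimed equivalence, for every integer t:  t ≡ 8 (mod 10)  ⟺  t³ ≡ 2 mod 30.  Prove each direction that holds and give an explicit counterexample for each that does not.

(⇒) This fails: take t = 18. Then 18 ≡ 8 (mod 10), but 18³ = 5832 ≡ 12 (mod 30), not 2.

(⇐) Conversely, the residues r modulo 30 with r³ ≡ 2 (mod 30) are exactly {8}, and each is ≡ 8 (mod 10).

Only the converse holds.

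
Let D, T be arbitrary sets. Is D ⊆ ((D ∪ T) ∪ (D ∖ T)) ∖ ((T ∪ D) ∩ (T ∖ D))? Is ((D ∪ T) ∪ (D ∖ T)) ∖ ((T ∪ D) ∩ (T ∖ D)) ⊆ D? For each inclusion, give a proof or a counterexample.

Both inclusions hold; the sets are equal.

(⟹) Let x ∈ D. Then either x ∈ D and x ∉ T; or x ∈ D ∩ T. In each case x ∈ ((D ∪ T) ∪ (D ∖ T)) ∖ ((T ∪ D) ∩ (T ∖ D)), so D ⊆ ((D ∪ T) ∪ (D ∖ T)) ∖ ((T ∪ D) ∩ (T ∖ D)).

(⟸) Let x ∈ ((D ∪ T) ∪ (D ∖ T)) ∖ ((T ∪ D) ∩ (T ∖ D)). Then either x ∈ D and x ∉ T; or x ∈ D ∩ T. In each case x ∈ D, so ((D ∪ T) ∪ (D ∖ T)) ∖ ((T ∪ D) ∩ (T ∖ D)) ⊆ D.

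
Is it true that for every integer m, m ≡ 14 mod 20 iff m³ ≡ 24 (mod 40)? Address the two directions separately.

Only the forward direction holds.

(⟹) Suppose m ≡ 14 (mod 20). Working modulo 40, m ∈ {14, 34}; for each such r, r³ ≡ 24 (mod 40).

(⟸) This fails: take m = 4. Then 4³ = 64 ≡ 24 (mod 40), yet 4 ≡ 4 (mod 20), not 14.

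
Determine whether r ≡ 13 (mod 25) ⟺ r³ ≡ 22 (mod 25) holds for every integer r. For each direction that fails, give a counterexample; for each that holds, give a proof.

(⇒) Suppose r ≡ 13 (mod 25). Write r = 25j + 13. Then (25j + 13)³ = 15625j³ + 24375j² + 12675j + 2197 = 25(625j³ + 975j² + 507j + 87) + 22, so r³ ≡ 22 (mod 25).

(⇐) Conversely, suppose r³ ≡ 22 (mod 25). The only residue r in {0, …, 24} with r³ ≡ 22 (mod 25) is r = 13, so r ≡ 13 (mod 25).

The biconditional holds.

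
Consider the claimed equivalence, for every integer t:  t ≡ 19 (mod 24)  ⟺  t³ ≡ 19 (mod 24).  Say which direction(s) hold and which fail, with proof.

Both implications hold.

(⟸) Suppose t³ ≡ 19 (mod 24). The only residue r in {0, …, 23} with r³ ≡ 19 (mod 24) is r = 19, so t ≡ 19 (mod 24).

(⟹) Suppose t ≡ 19 (mod 24). Write t = 24j + 19. Then (24j + 19)³ = 13824j³ + 32832j² + 25992j + 6859 = 24(576j³ + 1368j² + 1083j + 285) + 19, so t³ ≡ 19 (mod 24).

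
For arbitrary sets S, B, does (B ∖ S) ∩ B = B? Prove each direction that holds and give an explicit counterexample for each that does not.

Only the forward inclusion holds.

(⊆) Let x ∈ (B ∖ S) ∩ B. Then x ∈ B and x ∉ S, from which x ∈ B.

(⊇) This inclusion fails. Take S = {1}, B = {1}; then 1 ∈ B but 1 ∉ (B ∖ S) ∩ B.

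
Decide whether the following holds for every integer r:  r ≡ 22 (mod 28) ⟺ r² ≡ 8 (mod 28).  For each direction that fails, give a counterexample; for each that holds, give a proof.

Only the forward implication holds.

[⇐] This fails: take r = 6. Then 6² = 36 ≡ 8 (mod 28), yet 6 ≡ 6 (mod 28), not 22.

[⇒] Suppose r ≡ 22 (mod 28). Write r = 28j + 22. Then (28j + 22)² = 784j² + 1232j + 484 = 28(28j² + 44j + 17) + 8, so r² ≡ 8 (mod 28).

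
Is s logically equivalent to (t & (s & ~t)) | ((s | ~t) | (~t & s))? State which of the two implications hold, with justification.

(→) Assume the antecedent. If s is true, the consequent reduces to true regardless of the other variables. If s is false, the antecedent cannot hold. Either way the consequent holds.

(←) This fails. Under s = F, t = F, the left side is false but the right side is true.

(⇒) holds; (⇐) fails.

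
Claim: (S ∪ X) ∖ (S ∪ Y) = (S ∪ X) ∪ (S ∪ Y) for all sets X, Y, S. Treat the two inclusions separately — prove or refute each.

The sets are not equal: only the forward inclusion holds.

Reverse inclusion. This inclusion fails. Take X = ∅, Y = {1}, S = ∅; then 1 ∈ (S ∪ X) ∪ (S ∪ Y) but 1 ∉ (S ∪ X) ∖ (S ∪ Y).

Forward inclusion. Let x ∈ (S ∪ X) ∖ (S ∪ Y). Then x ∈ X and x ∉ Y, S, from which x ∈ (S ∪ X) ∪ (S ∪ Y).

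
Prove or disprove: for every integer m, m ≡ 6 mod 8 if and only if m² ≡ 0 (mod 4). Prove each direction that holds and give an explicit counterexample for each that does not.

(⟸) This fails: take m = 0. Then 0² = 0 ≡ 0 (mod 4), yet 0 ≡ 0 (mod 8), not 6.

(⟹) Suppose m ≡ 6 (mod 8). Then m² ≡ 6² = 36 (mod 8), and since 4 ∣ 8, also m² ≡ 0 (mod 4).

Only the forward direction holds.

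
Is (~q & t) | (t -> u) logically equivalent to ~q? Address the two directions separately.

(⟹) This fails. Under t = F, q = T, u = F, the left side is true but the right side is false.

(⟸) Assume the antecedent. If t is true, the antecedent forces (t = T, q = F, u = F) or (t = T, q = F, u = T), and (~q & t) | (t -> u) holds there. If t is false, (~q & t) | (t -> u) reduces to true regardless of the other variables. Either way (~q & t) | (t -> u) holds.

Only the converse holds.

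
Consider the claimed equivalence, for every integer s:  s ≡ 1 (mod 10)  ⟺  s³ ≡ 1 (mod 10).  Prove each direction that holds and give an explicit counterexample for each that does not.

(→) Suppose s ≡ 1 (mod 10). Write s = 10j + 1. Then (10j + 1)³ = 1000j³ + 300j² + 30j + 1 = 10(100j³ + 30j² + 3j) + 1, so s³ ≡ 1 (mod 10).

(←) Conversely, suppose s³ ≡ 1 (mod 10). The only residue r in {0, …, 9} with r³ ≡ 1 (mod 10) is r = 1, so s ≡ 1 (mod 10).

Both directions hold.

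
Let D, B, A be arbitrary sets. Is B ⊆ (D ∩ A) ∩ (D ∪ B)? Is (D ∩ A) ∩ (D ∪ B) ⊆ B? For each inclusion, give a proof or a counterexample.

Neither inclusion holds.

(⟹) This inclusion fails. Take D = ∅, B = {1}, A = ∅; then 1 ∈ B but 1 ∉ (D ∩ A) ∩ (D ∪ B).

(⟸) This inclusion fails. Take D = {1}, B = ∅, A = {1}; then 1 ∈ (D ∩ A) ∩ (D ∪ B) but 1 ∉ B.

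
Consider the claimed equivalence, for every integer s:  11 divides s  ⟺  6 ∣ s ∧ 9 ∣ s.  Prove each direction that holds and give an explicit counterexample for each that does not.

[⇒] This fails: take s = 11. Certainly 11 ∣ 11, but 6 ∤ 11.

[⇐] This fails: take s = 18. Both 6 ∣ 18 and 9 ∣ 18, yet 18 is not a multiple of 11 (since 18 = 1·11 + 7), so 11 ∤ 18.

Neither direction holds.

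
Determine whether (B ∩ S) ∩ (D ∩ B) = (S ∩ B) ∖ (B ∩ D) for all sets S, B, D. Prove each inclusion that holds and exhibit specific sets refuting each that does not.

Forward inclusion. This inclusion fails. Take S = {1}, B = {1}, D = {1}; then 1 ∈ (B ∩ S) ∩ (D ∩ B) but 1 ∉ (S ∩ B) ∖ (B ∩ D).

Reverse inclusion. This inclusion fails. Take S = {1}, B = {1}, D = ∅; then 1 ∈ (S ∩ B) ∖ (B ∩ D) but 1 ∉ (B ∩ S) ∩ (D ∩ B).

Neither inclusion holds.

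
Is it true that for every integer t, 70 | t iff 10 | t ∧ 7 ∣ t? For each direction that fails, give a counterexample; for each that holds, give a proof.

[⇐] Suppose 10 ∣ t and 7 ∣ t. Any common multiple of 10 and 7 is a multiple of their lcm; here gcd(10, 7) = 1, so lcm(10, 7) = 10·7 = 70, so 70 ∣ t.

[⇒] If 70 ∣ t, write t = 70q. Since 70 = 7·10, t = 10·(7q), so 10 ∣ t; and since 70 = 10·7, t = 7·(10q), so 7 ∣ t.

The biconditional holds.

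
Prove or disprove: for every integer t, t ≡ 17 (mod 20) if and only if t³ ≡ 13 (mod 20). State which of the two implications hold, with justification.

Both directions hold.

(→) Suppose t ≡ 17 (mod 20). Write t = 20j + 17. Then (20j + 17)³ = 8000j³ + 20400j² + 17340j + 4913 = 20(400j³ + 1020j² + 867j + 245) + 13, so t³ ≡ 13 (mod 20).

(←) Conversely, suppose t³ ≡ 13 (mod 20). The only residue r in {0, …, 19} with r³ ≡ 13 (mod 20) is r = 17, so t ≡ 17 (mod 20).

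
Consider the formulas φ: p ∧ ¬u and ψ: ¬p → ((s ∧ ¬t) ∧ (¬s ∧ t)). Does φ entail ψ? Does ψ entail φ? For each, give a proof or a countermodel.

Only the forward direction holds.

(→) Assume the antecedent. If s is true, the antecedent forces (s = T, p = T, t = F, u = F) or (s = T, p = T, t = T, u = F), and ¬p → ((s ∧ ¬t) ∧ (¬s ∧ t)) holds there. If s is false, the antecedent forces (s = F, p = T, t = F, u = F) or (s = F, p = T, t = T, u = F), and ¬p → ((s ∧ ¬t) ∧ (¬s ∧ t)) holds there. Either way ¬p → ((s ∧ ¬t) ∧ (¬s ∧ t)) holds.

(←) This fails. Under s = F, p = T, t = F, u = T, the left side is false but the right side is true.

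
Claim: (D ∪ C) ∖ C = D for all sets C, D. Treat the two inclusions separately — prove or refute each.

(⊆) Let x ∈ (D ∪ C) ∖ C. Then x ∈ D and x ∉ C, from which x ∈ D.

(⊇) This inclusion fails. Take C = {1}, D = {1}; then 1 ∈ D but 1 ∉ (D ∪ C) ∖ C.

(⊆) holds; (⊇) fails.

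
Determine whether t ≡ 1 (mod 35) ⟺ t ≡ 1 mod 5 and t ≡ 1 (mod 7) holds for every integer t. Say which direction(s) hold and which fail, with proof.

Both implications hold.

[⇒] Suppose t ≡ 1 (mod 35); write t = 35j + 1. Since 5 ∣ 35, reducing mod 5 gives t ≡ 1 (mod 5); since 7 ∣ 35, reducing mod 7 gives t ≡ 1 (mod 7).

[⇐] Conversely, if t ≡ 1 (mod 5) and t ≡ 1 (mod 7), then by the Chinese remainder theorem t ≡ 1 (mod 35). This is exactly t ≡ 1 (mod 35).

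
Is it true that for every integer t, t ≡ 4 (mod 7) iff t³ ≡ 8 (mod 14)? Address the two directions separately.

Both directions fail.

(⟹) This fails: take t = 11. Then 11 ≡ 4 (mod 7), but 11³ = 1331 ≡ 1 (mod 14), not 8.

(⟸) This fails: take t = 2. Then 2³ = 8 ≡ 8 (mod 14), yet 2 ≡ 2 (mod 7), not 4.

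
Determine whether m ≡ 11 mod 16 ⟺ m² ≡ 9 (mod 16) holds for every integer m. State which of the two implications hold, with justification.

(⇒) Suppose m ≡ 11 mod 16. Write m = 16j + 11. Then (16j + 11)² = 256j² + 352j + 121 = 16(16j² + 22j + 7) + 9, so m² ≡ 9 (mod 16).

(⇐) This fails: take m = 3. Then 3² = 9 ≡ 9 (mod 16), yet 3 ≡ 3 (mod 16), not 11.

Not equivalent: only (⇒) holds.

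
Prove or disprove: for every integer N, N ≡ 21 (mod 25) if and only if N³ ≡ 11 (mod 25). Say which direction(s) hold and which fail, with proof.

[⇒] Suppose N ≡ 21 (mod 25). Write N = 25j + 21. Then (25j + 21)³ = 15625j³ + 39375j² + 33075j + 9261 = 25(625j³ + 1575j² + 1323j + 370) + 11, so N³ ≡ 11 (mod 25).

[⇐] Conversely, suppose N³ ≡ 11 (mod 25). The only residue r in {0, …, 24} with r³ ≡ 11 (mod 25) is r = 21, so N ≡ 21 (mod 25).

Both directions hold; the statement is true.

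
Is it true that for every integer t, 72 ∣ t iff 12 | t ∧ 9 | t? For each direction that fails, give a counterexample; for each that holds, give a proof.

(→) If 72 ∣ t, write t = 72q. Since 72 = 6·12, t = 12·(6q), so 12 ∣ t; and since 72 = 8·9, t = 9·(8q), so 9 ∣ t.

(←) This fails: take t = 36. Both 12 ∣ 36 and 9 ∣ 36, yet 36 is not a multiple of 72 (since 36 = 0·72 + 36), so 72 ∤ 36.

Only the forward implication holds.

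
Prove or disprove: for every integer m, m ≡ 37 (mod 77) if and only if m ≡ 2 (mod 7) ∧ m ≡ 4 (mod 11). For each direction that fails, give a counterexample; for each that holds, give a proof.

(→) Suppose m ≡ 37 (mod 77); write m = 77j + 37. Since 7 ∣ 77, reducing mod 7 gives m ≡ 37 ≡ 2 (mod 7); since 11 ∣ 77, reducing mod 11 gives m ≡ 37 ≡ 4 (mod 11).

(←) Conversely, if m ≡ 2 (mod 7) and m ≡ 4 (mod 11), then by the Chinese remainder theorem m ≡ 37 (mod 77). This is exactly m ≡ 37 (mod 77).

Both implications hold.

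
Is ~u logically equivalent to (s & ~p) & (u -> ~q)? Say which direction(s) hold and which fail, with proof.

[⇒] This fails. Under s = F, p = F, q = F, u = F, the left side is true but the right side is false.

[⇐] This fails. Under s = T, p = F, q = F, u = T, the left side is false but the right side is true.

Both directions fail.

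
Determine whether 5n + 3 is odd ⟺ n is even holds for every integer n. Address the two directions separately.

(⇒) Suppose 5n + 3 is odd. Since 5 is odd, 5n and n have the same parity, so 5n + 3 ≡ n + 3 (mod 2). As 3 is odd, 5n + 3 is odd exactly when n is even. Thus n is even.

(⇐) Conversely, suppose n is even; write n = 2j. Then 5n + 3 = 5·(2j) + 3 = 2·5j + 3, which is odd.

Equivalent; both directions hold.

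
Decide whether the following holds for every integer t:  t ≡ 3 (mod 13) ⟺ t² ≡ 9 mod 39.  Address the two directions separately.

Both directions fail.

[⇒] This fails: take t = 16. Then 16 ≡ 3 (mod 13), but 16² = 256 ≡ 22 (mod 39), not 9.

[⇐] This fails: take t = 36. Then 36² = 1296 ≡ 9 (mod 39), yet 36 ≡ 10 (mod 13), not 3.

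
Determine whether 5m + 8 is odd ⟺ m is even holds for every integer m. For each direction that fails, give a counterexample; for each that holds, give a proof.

(⟹) This fails: m = 5 gives 5m + 8 = 33, which is odd, but 5 is odd, not even.

(⟸) This also fails: m = 6 is even, but 5m + 8 = 38 is even, not odd.

Both directions fail.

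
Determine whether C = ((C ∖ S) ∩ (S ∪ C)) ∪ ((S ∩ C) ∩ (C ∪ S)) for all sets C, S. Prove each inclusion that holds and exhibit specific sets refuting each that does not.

(⊆) Let x ∈ C. Then either x ∈ C and x ∉ S; or x ∈ C ∩ S. In each case x ∈ ((C ∖ S) ∩ (S ∪ C)) ∪ ((S ∩ C) ∩ (C ∪ S)), so C ⊆ ((C ∖ S) ∩ (S ∪ C)) ∪ ((S ∩ C) ∩ (C ∪ S)).

(⊇) Let x ∈ ((C ∖ S) ∩ (S ∪ C)) ∪ ((S ∩ C) ∩ (C ∪ S)). Then either x ∈ C and x ∉ S; or x ∈ C ∩ S. In each case x ∈ C, so ((C ∖ S) ∩ (S ∪ C)) ∪ ((S ∩ C) ∩ (C ∪ S)) ⊆ C.

The two sets are equal.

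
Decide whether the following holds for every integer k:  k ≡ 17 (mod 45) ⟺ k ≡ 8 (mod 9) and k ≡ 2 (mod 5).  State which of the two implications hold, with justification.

Both implications hold.

(→) Suppose k ≡ 17 (mod 45); write k = 45j + 17. Since 9 ∣ 45, reducing mod 9 gives k ≡ 17 ≡ 8 (mod 9); since 5 ∣ 45, reducing mod 5 gives k ≡ 17 ≡ 2 (mod 5).

(←) Conversely, if k ≡ 8 (mod 9) and k ≡ 2 (mod 5), then by the Chinese remainder theorem k ≡ 17 (mod 45). This is exactly k ≡ 17 (mod 45).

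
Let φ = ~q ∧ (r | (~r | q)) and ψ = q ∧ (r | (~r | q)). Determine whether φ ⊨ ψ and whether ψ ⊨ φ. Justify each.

[⇒] This fails. Under r = F, q = F, the left side is true but the right side is false.

[⇐] This fails. Under r = F, q = T, the left side is false but the right side is true.

Neither direction holds.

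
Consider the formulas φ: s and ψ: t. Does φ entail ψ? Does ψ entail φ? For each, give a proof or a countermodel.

(⟹) This fails. Under t = F, s = T, the left side is true but the right side is false.

(⟸) This fails. Under t = T, s = F, the left side is false but the right side is true.

Neither implication holds.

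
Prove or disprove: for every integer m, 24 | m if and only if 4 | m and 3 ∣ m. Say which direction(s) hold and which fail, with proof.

Not equivalent: only (⇒) holds.

Forward direction. If 24 ∣ m, write m = 24q. Since 24 = 6·4, m = 4·(6q), so 4 ∣ m; and since 24 = 8·3, m = 3·(8q), so 3 ∣ m.

Converse. This fails: take m = 12. Both 4 ∣ 12 and 3 ∣ 12, yet 12 is not a multiple of 24 (since 12 = 0·24 + 12), so 24 ∤ 12.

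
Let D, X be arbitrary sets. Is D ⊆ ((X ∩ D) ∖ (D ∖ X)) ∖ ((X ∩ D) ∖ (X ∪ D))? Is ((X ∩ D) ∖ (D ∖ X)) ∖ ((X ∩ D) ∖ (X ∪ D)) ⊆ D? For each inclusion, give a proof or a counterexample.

The sets are not equal: only the reverse inclusion holds.

Reverse inclusion. Let x ∈ ((X ∩ D) ∖ (D ∖ X)) ∖ ((X ∩ D) ∖ (X ∪ D)). Then x ∈ D ∩ X, from which x ∈ D.

Forward inclusion. This inclusion fails. Take D = {1}, X = ∅; then 1 ∈ D but 1 ∉ ((X ∩ D) ∖ (D ∖ X)) ∖ ((X ∩ D) ∖ (X ∪ D)).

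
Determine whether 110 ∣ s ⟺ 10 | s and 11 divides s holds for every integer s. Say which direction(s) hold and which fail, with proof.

Forward direction. If 110 ∣ s, write s = 110q. Since 110 = 11·10, s = 10·(11q), so 10 ∣ s; and since 110 = 10·11, s = 11·(10q), so 11 ∣ s.

Converse. Suppose 10 ∣ s and 11 ∣ s. Any common multiple of 10 and 11 is a multiple of their lcm; here gcd(10, 11) = 1, so lcm(10, 11) = 10·11 = 110, so 110 ∣ s.

Both directions hold.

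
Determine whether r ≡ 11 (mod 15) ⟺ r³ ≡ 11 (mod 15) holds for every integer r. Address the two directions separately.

Both implications hold.

(←) Suppose r³ ≡ 11 (mod 15). The only residue r in {0, …, 14} with r³ ≡ 11 (mod 15) is r = 11, so r ≡ 11 (mod 15).

(→) Suppose r ≡ 11 (mod 15). Write r = 15j + 11. Then (15j + 11)³ = 3375j³ + 7425j² + 5445j + 1331 = 15(225j³ + 495j² + 363j + 88) + 11, so r³ ≡ 11 (mod 15).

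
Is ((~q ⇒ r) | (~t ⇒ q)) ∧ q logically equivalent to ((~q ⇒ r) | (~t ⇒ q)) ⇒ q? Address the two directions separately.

The forward direction holds; the converse fails.

Forward direction. Assume the antecedent. If q is true, ((~q ⇒ r) | (~t ⇒ q)) ⇒ q reduces to true regardless of the other variables. If q is false, the antecedent cannot hold. Either way ((~q ⇒ r) | (~t ⇒ q)) ⇒ q holds.

Converse. This fails. Under q = F, r = F, t = F, the left side is false but the right side is true.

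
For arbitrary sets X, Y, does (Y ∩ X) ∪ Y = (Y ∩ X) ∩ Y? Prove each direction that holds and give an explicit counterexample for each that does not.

Forward inclusion. This inclusion fails. Take X = ∅, Y = {1}; then 1 ∈ (Y ∩ X) ∪ Y but 1 ∉ (Y ∩ X) ∩ Y.

Reverse inclusion. Let x ∈ (Y ∩ X) ∩ Y. Then x ∈ X ∩ Y, from which x ∈ (Y ∩ X) ∪ Y.

The sets are not equal: only the reverse inclusion holds.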